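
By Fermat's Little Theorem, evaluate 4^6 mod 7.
By Fermat's Little Theorem, 4^{6} ≡ 1 (mod 7) since 7 is prime and gcd(4, 7) = 1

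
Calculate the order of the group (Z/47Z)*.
46

Prime factorization: 47 = 47
Using the formula φ(n) = n × Π(1 - 1/p) for each prime factor p:
φ(47) = 47 × (1 - 1/47)
φ(47) = 46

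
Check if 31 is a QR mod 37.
By Euler's criterion: 31^{18} ≡ 36 (mod 37). Since this equals -1 (≡ 36), 31 is not a QR.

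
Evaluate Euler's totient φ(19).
18

Prime factorization: 19 = 19
Using the formula φ(n) = n × Π(1 - 1/p) for each prime factor p:
φ(19) = 19 × (1 - 1/19)
φ(19) = 18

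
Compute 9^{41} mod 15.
9

Using successive squaring:
Binary expansion of 41: 101001
Powers of 9 mod 15 (each is the square of the previous):
  9^1 ≡ 9 (mod 15)
  9^2 ≡ 9² = 81 ≡ 6 (mod 15)
  9^4 ≡ 6² = 36 ≡ 6 (mod 15)
  9^8 ≡ 6² = 36 ≡ 6 (mod 15)
  9^16 ≡ 6² = 36 ≡ 6 (mod 15)
  9^32 ≡ 6² = 36 ≡ 6 (mod 15)
41 = 32 + 8 + 1, so 9^41 = 9^32 × 9^8 × 9^1 ≡ 6 × 6 × 9 (mod 15)
Multiplying step by step:
  6 × 6 = 36 ≡ 6 (mod 15)
  6 × 9 = 54 ≡ 9 (mod 15)
Result: 9^41 ≡ 9 (mod 15)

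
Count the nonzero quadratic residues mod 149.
For prime 149, there are (p-1)/2 = (149-1)/2 = 74 quadratic residues (excluding 0).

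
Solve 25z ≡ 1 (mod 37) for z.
25^(-1) ≡ 3 (mod 37). Verification: 25 × 3 = 75 ≡ 1 (mod 37)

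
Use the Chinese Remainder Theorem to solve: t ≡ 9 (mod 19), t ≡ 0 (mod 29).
M = 19 × 29 = 551. M₁ = 29, y₁ ≡ 2 (mod 19). M₂ = 19, y₂ ≡ 26 (mod 29). t = 9×29×2 + 0×19×26 ≡ 522 (mod 551)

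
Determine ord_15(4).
Powers of 4 mod 15: 4^1≡4, 4^2≡1. Order = 2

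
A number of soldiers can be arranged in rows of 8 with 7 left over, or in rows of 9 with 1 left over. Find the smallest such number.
M = 8 × 9 = 72. M₁ = 9, y₁ ≡ 1 (mod 8). M₂ = 8, y₂ ≡ 8 (mod 9). r = 7×9×1 + 1×8×8 ≡ 55 (mod 72). The smallest positive such number is 55.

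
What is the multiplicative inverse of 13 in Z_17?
4

Using Extended Euclidean Algorithm:
gcd(13, 17) = 1
Bezout coefficients: 13 × 4 + 17 × -3 = 1
So 13 × 4 ≡ 1 (mod 17)
The inverse is 4 mod 17 = 4
Verification: 13 × 4 = 52 = 3 × 17 + 1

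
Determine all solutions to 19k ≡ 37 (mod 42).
13

Since gcd(19, 42) = 1 divides 37, a solution exists.
Multiply both sides by the inverse of 19 mod 42:
  19^(-1) mod 42 = 31
  x ≡ 31 × 37 ≡ 1147 ≡ 13 (mod 42)
Verification: 19 × 13 = 247 = 5 × 42 + 37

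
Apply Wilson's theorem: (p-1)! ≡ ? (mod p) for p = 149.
By Wilson's theorem, (148)! ≡ -1 ≡ 148 (mod 149)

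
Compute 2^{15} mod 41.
9

Using successive squaring:
Binary expansion of 15: 1111
Powers of 2 mod 41 (each is the square of the previous):
  2^1 ≡ 2 (mod 41)
  2^2 ≡ 2² = 4 ≡ 4 (mod 41)
  2^4 ≡ 4² = 16 ≡ 16 (mod 41)
  2^8 ≡ 16² = 256 ≡ 10 (mod 41)
15 = 8 + 4 + 2 + 1, so 2^15 = 2^8 × 2^4 × 2^2 × 2^1 ≡ 10 × 16 × 4 × 2 (mod 41)
Multiplying step by step:
  10 × 16 = 160 ≡ 37 (mod 41)
  37 × 4 = 148 ≡ 25 (mod 41)
  25 × 2 = 50 ≡ 9 (mod 41)
Result: 2^15 ≡ 9 (mod 41)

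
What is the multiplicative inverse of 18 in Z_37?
35

Using Extended Euclidean Algorithm:
gcd(18, 37) = 1
Bezout coefficients: 18 × -2 + 37 × 1 = 1
So 18 × -2 ≡ 1 (mod 37)
The inverse is -2 mod 37 = 35
Verification: 18 × 35 = 630 = 17 × 37 + 1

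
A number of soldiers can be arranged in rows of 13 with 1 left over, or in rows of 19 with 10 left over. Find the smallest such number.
M = 13 × 19 = 247. M₁ = 19, y₁ ≡ 11 (mod 13). M₂ = 13, y₂ ≡ 3 (mod 19). t = 1×19×11 + 10×13×3 ≡ 105 (mod 247). The smallest positive such number is 105.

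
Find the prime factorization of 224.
2^5 × 7

Divide by primes starting from smallest:
224 ÷ 2 = 112
112 ÷ 2 = 56
56 ÷ 2 = 28
28 ÷ 2 = 14
14 ÷ 2 = 7
7 ÷ 7 = 1

224 = 2^5 × 7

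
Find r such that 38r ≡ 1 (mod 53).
38^(-1) ≡ 7 (mod 53). Verification: 38 × 7 = 266 ≡ 1 (mod 53)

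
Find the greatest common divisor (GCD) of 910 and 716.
2

Using the Euclidean algorithm:
910 = 1 × 716 + 194
716 = 3 × 194 + 134
194 = 1 × 134 + 60
134 = 2 × 60 + 14
60 = 4 × 14 + 4
14 = 3 × 4 + 2
4 = 2 × 2 + 0

GCD(910, 716) = 2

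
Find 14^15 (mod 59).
Using repeated squaring. 15 = 8 + 4 + 2 + 1 (binary 1111). Repeated squaring mod 59: 14^1 ≡ 14; 14^2 ≡ 14² = 196 ≡ 19; 14^4 ≡ 19² = 361 ≡ 7; 14^8 ≡ 7² = 49 ≡ 49. Multiply: 14^15 = 14^8 × 14^4 × 14^2 × 14^1 ≡ 49 × 7 × 19 × 14 (mod 59): 49 × 7 = 343 ≡ 48; 48 × 19 = 912 ≡ 27; 27 × 14 = 378 ≡ 24. So 14^15 ≡ 24 (mod 59).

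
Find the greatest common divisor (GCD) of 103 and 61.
1

Using the Euclidean algorithm:
103 = 1 × 61 + 42
61 = 1 × 42 + 19
42 = 2 × 19 + 4
19 = 4 × 4 + 3
4 = 1 × 3 + 1
3 = 3 × 1 + 0

GCD(103, 61) = 1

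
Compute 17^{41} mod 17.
0

Using successive squaring:
Binary expansion of 41: 101001
Powers of 17 mod 17 (each is the square of the previous):
  17^1 ≡ 0 (mod 17)
  17^2 ≡ 0² = 0 ≡ 0 (mod 17)
  17^4 ≡ 0² = 0 ≡ 0 (mod 17)
  17^8 ≡ 0² = 0 ≡ 0 (mod 17)
  17^16 ≡ 0² = 0 ≡ 0 (mod 17)
  17^32 ≡ 0² = 0 ≡ 0 (mod 17)
41 = 32 + 8 + 1, so 17^41 = 17^32 × 17^8 × 17^1 ≡ 0 × 0 × 0 (mod 17)
Multiplying step by step:
  0 × 0 = 0 ≡ 0 (mod 17)
  0 × 0 = 0 ≡ 0 (mod 17)
Result: 17^41 ≡ 0 (mod 17)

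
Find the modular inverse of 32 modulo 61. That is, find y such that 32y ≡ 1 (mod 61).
21

Using Extended Euclidean Algorithm:
gcd(32, 61) = 1
Bezout coefficients: 32 × 21 + 61 × -11 = 1
So 32 × 21 ≡ 1 (mod 61)
The inverse is 21 mod 61 = 21
Verification: 32 × 21 = 672 = 11 × 61 + 1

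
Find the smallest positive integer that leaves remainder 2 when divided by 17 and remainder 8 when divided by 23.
M = 17 × 23 = 391. M₁ = 23, y₁ ≡ 3 (mod 17). M₂ = 17, y₂ ≡ 19 (mod 23). r = 2×23×3 + 8×17×19 ≡ 376 (mod 391). The smallest positive such number is 376.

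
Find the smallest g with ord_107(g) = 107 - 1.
p - 1 = 106 has prime divisors 2, 53. h is a primitive root mod 107 iff h^(106/q) ≢ 1 (mod 107) for each such q.
h = 2: 2^53 ≡ 106, 2^2 ≡ 4 (mod 107); none is 1, so 2 has order 106 and is a primitive root.
The smallest primitive root mod 107 is g = 2.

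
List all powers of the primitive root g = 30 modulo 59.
g^1, g^2, ..., g^{58} mod 59: {30, 15, 37, 48, 24, 12, 6, 3, 31, 45, 52, 26, 13, 36, 18, 9, 34, 17, 38, 19, 39, 49, 54, 27, 43, 51, 55, 57, 58, 29, 44, 22, 11, 35, 47, 53, 56, 28, 14, 7, 33, 46, 23, 41, 50, 25, 42, 21, 40, 20, 10, 5, 32, 16, 8, 4, 2, 1}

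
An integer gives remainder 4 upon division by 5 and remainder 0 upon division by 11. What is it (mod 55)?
M = 5 × 11 = 55. M₁ = 11, y₁ ≡ 1 (mod 5). M₂ = 5, y₂ ≡ 9 (mod 11). y = 4×11×1 + 0×5×9 ≡ 44 (mod 55). The smallest positive such number is 44.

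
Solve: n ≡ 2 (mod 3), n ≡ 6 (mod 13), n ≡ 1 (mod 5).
M = 3 × 13 × 5 = 195. M₁ = 65, y₁ ≡ 2 (mod 3). M₂ = 15, y₂ ≡ 7 (mod 13). M₃ = 39, y₃ ≡ 4 (mod 5). n = 2×65×2 + 6×15×7 + 1×39×4 ≡ 71 (mod 195)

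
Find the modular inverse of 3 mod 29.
3^(-1) ≡ 10 (mod 29). Verification: 3 × 10 = 30 ≡ 1 (mod 29)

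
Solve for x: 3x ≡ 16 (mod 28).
24

Since gcd(3, 28) = 1 divides 16, a solution exists.
Multiply both sides by the inverse of 3 mod 28:
  3^(-1) mod 28 = 19
  x ≡ 19 × 16 ≡ 304 ≡ 24 (mod 28)
Verification: 3 × 24 = 72 = 2 × 28 + 16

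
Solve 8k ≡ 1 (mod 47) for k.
6

Using Extended Euclidean Algorithm:
gcd(8, 47) = 1
Bezout coefficients: 8 × 6 + 47 × -1 = 1
So 8 × 6 ≡ 1 (mod 47)
The inverse is 6 mod 47 = 6
Verification: 8 × 6 = 48 = 1 × 47 + 1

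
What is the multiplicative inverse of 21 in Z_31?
21^(-1) ≡ 3 (mod 31). Verification: 21 × 3 = 63 ≡ 1 (mod 31)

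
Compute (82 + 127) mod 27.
20

(82 + 127) = 209
209 mod 27 = 20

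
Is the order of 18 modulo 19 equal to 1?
No, the actual order is 2, not 1.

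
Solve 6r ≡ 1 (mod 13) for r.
6^(-1) ≡ 11 (mod 13). Verification: 6 × 11 = 66 ≡ 1 (mod 13)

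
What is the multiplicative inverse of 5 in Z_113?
68

Using Extended Euclidean Algorithm:
gcd(5, 113) = 1
Bezout coefficients: 5 × -45 + 113 × 2 = 1
So 5 × -45 ≡ 1 (mod 113)
The inverse is -45 mod 113 = 68
Verification: 5 × 68 = 340 = 3 × 113 + 1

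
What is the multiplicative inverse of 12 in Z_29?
17

Using Extended Euclidean Algorithm:
gcd(12, 29) = 1
Bezout coefficients: 12 × -12 + 29 × 5 = 1
So 12 × -12 ≡ 1 (mod 29)
The inverse is -12 mod 29 = 17
Verification: 12 × 17 = 204 = 7 × 29 + 1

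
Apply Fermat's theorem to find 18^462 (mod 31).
By Fermat: 18^{30} ≡ 1 (mod 31). 462 ≡ 12 (mod 30). So 18^{462} ≡ 18^{12} ≡ 8 (mod 31)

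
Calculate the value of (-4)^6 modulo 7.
(-4) ≡ 3 (mod 7). 6 = 4 + 2 (binary 110). Repeated squaring mod 7: 3^1 ≡ 3; 3^2 ≡ 3² = 9 ≡ 2; 3^4 ≡ 2² = 4 ≡ 4. Multiply: (-4)^6 ≡ 3^4 × 3^2 ≡ 4 × 2 (mod 7): 4 × 2 = 8 ≡ 1. So (-4)^6 ≡ 1 (mod 7).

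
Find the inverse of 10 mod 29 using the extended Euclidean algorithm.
Extended GCD: 10(3) + 29(-1) = 1. So 10^(-1) ≡ 3 ≡ 3 (mod 29). Verify: 10 × 3 = 30 ≡ 1 (mod 29)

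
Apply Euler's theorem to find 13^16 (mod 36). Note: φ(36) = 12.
By Euler: 13^{12} ≡ 1 (mod 36) since gcd(13, 36) = 1. 16 = 1×12 + 4. So 13^{16} ≡ 13^{4} ≡ 13 (mod 36)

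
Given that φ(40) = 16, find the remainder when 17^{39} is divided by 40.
By Euler: 17^{16} ≡ 1 (mod 40) since gcd(17, 40) = 1. 39 = 2×16 + 7. So 17^{39} ≡ 17^{7} ≡ 33 (mod 40)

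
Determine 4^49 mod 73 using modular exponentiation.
Using repeated squaring. 49 = 32 + 16 + 1 (binary 110001). Repeated squaring mod 73: 4^1 ≡ 4; 4^2 ≡ 4² = 16 ≡ 16; 4^4 ≡ 16² = 256 ≡ 37; 4^8 ≡ 37² = 1369 ≡ 55; 4^16 ≡ 55² = 3025 ≡ 32; 4^32 ≡ 32² = 1024 ≡ 2. Multiply: 4^49 = 4^32 × 4^16 × 4^1 ≡ 2 × 32 × 4 (mod 73): 2 × 32 = 64 ≡ 64; 64 × 4 = 256 ≡ 37. So 4^49 ≡ 37 (mod 73).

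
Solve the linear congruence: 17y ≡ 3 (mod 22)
17

Since gcd(17, 22) = 1 divides 3, a solution exists.
Multiply both sides by the inverse of 17 mod 22:
  17^(-1) mod 22 = 13
  x ≡ 13 × 3 ≡ 39 ≡ 17 (mod 22)
Verification: 17 × 17 = 289 = 13 × 22 + 3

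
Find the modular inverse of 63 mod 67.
63^(-1) ≡ 50 (mod 67). Verification: 63 × 50 = 3150 ≡ 1 (mod 67)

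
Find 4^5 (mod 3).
4 ≡ 1 (mod 3). 5 = 4 + 1 (binary 101). Repeated squaring mod 3: 1^1 ≡ 1; 1^2 ≡ 1² = 1 ≡ 1; 1^4 ≡ 1² = 1 ≡ 1. Multiply: 4^5 ≡ 1^4 × 1^1 ≡ 1 × 1 (mod 3): 1 × 1 = 1 ≡ 1. So 4^5 ≡ 1 (mod 3).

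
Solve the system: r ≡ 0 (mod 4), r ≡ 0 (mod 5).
M = 4 × 5 = 20. M₁ = 5, y₁ ≡ 1 (mod 4). M₂ = 4, y₂ ≡ 4 (mod 5). r = 0×5×1 + 0×4×4 ≡ 0 (mod 20)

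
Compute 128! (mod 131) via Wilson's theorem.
(130)! = (128)! × (129) × (130) ≡ -1 (mod 131). So (128)! ≡ -1 × [(130)(129)]^(-1) ≡ 65 (mod 131)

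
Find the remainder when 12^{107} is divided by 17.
By Fermat: 12^{16} ≡ 1 (mod 17). 107 = 6×16 + 11. So 12^{107} ≡ 12^{11} ≡ 6 (mod 17)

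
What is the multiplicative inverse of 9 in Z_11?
9^(-1) ≡ 5 (mod 11). Verification: 9 × 5 = 45 ≡ 1 (mod 11)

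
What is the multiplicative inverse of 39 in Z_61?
39^(-1) ≡ 36 (mod 61). Verification: 39 × 36 = 1404 ≡ 1 (mod 61)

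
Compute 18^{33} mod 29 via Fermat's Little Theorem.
15

By Fermat's Little Theorem, a^(p-1) ≡ 1 (mod p) for prime p and gcd(a, p) = 1
Here p = 29, so 18^28 ≡ 1 (mod 29)
We can reduce the exponent: 33 mod 28 = 5
So 18^33 ≡ 18^5 (mod 29)
Computing: 18^5 mod 29 = 15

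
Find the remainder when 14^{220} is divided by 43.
By Fermat: 14^{42} ≡ 1 (mod 43). 220 = 5×42 + 10. So 14^{220} ≡ 14^{10} ≡ 13 (mod 43)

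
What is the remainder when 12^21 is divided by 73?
Using repeated squaring. 21 = 16 + 4 + 1 (binary 10101). Repeated squaring mod 73: 12^1 ≡ 12; 12^2 ≡ 12² = 144 ≡ 71; 12^4 ≡ 71² = 5041 ≡ 4; 12^8 ≡ 4² = 16 ≡ 16; 12^16 ≡ 16² = 256 ≡ 37. Multiply: 12^21 = 12^16 × 12^4 × 12^1 ≡ 37 × 4 × 12 (mod 73): 37 × 4 = 148 ≡ 2; 2 × 12 = 24 ≡ 24. So 12^21 ≡ 24 (mod 73).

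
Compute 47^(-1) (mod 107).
41

Using Extended Euclidean Algorithm:
gcd(47, 107) = 1
Bezout coefficients: 47 × 41 + 107 × -18 = 1
So 47 × 41 ≡ 1 (mod 107)
The inverse is 41 mod 107 = 41
Verification: 47 × 41 = 1927 = 18 × 107 + 1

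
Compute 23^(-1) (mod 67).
23^(-1) ≡ 35 (mod 67). Verification: 23 × 35 = 805 ≡ 1 (mod 67)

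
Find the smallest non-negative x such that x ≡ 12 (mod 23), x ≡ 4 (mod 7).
81

Using the Chinese Remainder Theorem:
M = product of moduli = 161
For equation 1: M_1 = 7, 7 ≡ 7 (mod 23), inverse of 7 mod 23 is 10 (check: 7 × 10 = 70 ≡ 1 (mod 23))
For equation 2: M_2 = 23, 23 ≡ 2 (mod 7), inverse of 23 mod 7 is 4 (check: 2 × 4 = 8 ≡ 1 (mod 7))
Combine: x ≡ Σ r_i×M_i×(M_i⁻¹ mod m_i) = 12×7×10 + 4×23×4 = 840 + 368 = 1208
1208 mod 161 = 81
x ≡ 81 (mod 161)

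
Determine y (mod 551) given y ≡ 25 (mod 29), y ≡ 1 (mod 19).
286

Using the Chinese Remainder Theorem:
M = product of moduli = 551
For equation 1: M_1 = 19, 19 ≡ 19 (mod 29), inverse of 19 mod 29 is 26 (check: 19 × 26 = 494 ≡ 1 (mod 29))
For equation 2: M_2 = 29, 29 ≡ 10 (mod 19), inverse of 29 mod 19 is 2 (check: 10 × 2 = 20 ≡ 1 (mod 19))
Combine: y ≡ Σ r_i×M_i×(M_i⁻¹ mod m_i) = 25×19×26 + 1×29×2 = 12350 + 58 = 12408
12408 mod 551 = 286
y ≡ 286 (mod 551)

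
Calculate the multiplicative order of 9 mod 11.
Powers of 9 mod 11: 9^1≡9, 9^2≡4, 9^3≡3, 9^4≡5, 9^5≡1. Order = 5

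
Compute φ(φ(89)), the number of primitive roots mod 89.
Number of primitive roots mod 89 = φ(88) = 40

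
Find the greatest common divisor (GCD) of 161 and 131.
1

Using the Euclidean algorithm:
161 = 1 × 131 + 30
131 = 4 × 30 + 11
30 = 2 × 11 + 8
11 = 1 × 8 + 3
8 = 2 × 3 + 2
3 = 1 × 2 + 1
2 = 2 × 1 + 0

GCD(161, 131) = 1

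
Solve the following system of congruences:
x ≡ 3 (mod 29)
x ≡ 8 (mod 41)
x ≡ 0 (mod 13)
13169

Using the Chinese Remainder Theorem:
M = product of moduli = 15457
For equation 1: M_1 = 533, 533 ≡ 11 (mod 29), inverse of 533 mod 29 is 8 (check: 11 × 8 = 88 ≡ 1 (mod 29))
For equation 2: M_2 = 377, 377 ≡ 8 (mod 41), inverse of 377 mod 41 is 36 (check: 8 × 36 = 288 ≡ 1 (mod 41))
For equation 3: M_3 = 1189, 1189 ≡ 6 (mod 13), inverse of 1189 mod 13 is 11 (check: 6 × 11 = 66 ≡ 1 (mod 13))
Combine: x ≡ Σ r_i×M_i×(M_i⁻¹ mod m_i) = 3×533×8 + 8×377×36 + 0×1189×11 = 12792 + 108576 + 0 = 121368
121368 mod 15457 = 13169
x ≡ 13169 (mod 15457)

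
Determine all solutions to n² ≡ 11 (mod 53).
The square roots of 11 mod 53 are 8 and 45. Verify: 8² = 64 ≡ 11 (mod 53)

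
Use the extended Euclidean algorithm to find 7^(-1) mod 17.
Extended GCD: 7(5) + 17(-2) = 1. So 7^(-1) ≡ 5 ≡ 5 (mod 17). Verify: 7 × 5 = 35 ≡ 1 (mod 17)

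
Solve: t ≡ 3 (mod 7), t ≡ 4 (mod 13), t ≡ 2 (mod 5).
M = 7 × 13 × 5 = 455. M₁ = 65, y₁ ≡ 4 (mod 7). M₂ = 35, y₂ ≡ 3 (mod 13). M₃ = 91, y₃ ≡ 1 (mod 5). t = 3×65×4 + 4×35×3 + 2×91×1 ≡ 17 (mod 455)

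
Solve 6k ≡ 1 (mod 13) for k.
11

Using Extended Euclidean Algorithm:
gcd(6, 13) = 1
Bezout coefficients: 6 × -2 + 13 × 1 = 1
So 6 × -2 ≡ 1 (mod 13)
The inverse is -2 mod 13 = 11
Verification: 6 × 11 = 66 = 5 × 13 + 1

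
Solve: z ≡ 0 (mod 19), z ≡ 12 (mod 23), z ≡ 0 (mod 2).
M = 19 × 23 × 2 = 874. M₁ = 46, y₁ ≡ 12 (mod 19). M₂ = 38, y₂ ≡ 20 (mod 23). M₃ = 437, y₃ ≡ 1 (mod 2). z = 0×46×12 + 12×38×20 + 0×437×1 ≡ 380 (mod 874)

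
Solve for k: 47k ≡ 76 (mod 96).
20

Since gcd(47, 96) = 1 divides 76, a solution exists.
Multiply both sides by the inverse of 47 mod 96:
  47^(-1) mod 96 = 47
  x ≡ 47 × 76 ≡ 3572 ≡ 20 (mod 96)
Verification: 47 × 20 = 940 = 9 × 96 + 76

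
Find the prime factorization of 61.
61

Divide by primes starting from smallest:
61 ÷ 61 = 1

61 = 61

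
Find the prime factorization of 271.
271

Divide by primes starting from smallest:
271 ÷ 271 = 1

271 = 271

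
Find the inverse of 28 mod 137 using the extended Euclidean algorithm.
Extended GCD: 28(-44) + 137(9) = 1. So 28^(-1) ≡ 93 ≡ 93 (mod 137). Verify: 28 × 93 = 2604 ≡ 1 (mod 137)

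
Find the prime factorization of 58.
2 × 29

Divide by primes starting from smallest:
58 ÷ 2 = 29
29 ÷ 29 = 1

58 = 2 × 29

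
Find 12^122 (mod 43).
Using Fermat: 12^{42} ≡ 1 (mod 43). 122 ≡ 38 (mod 42). So 12^{122} ≡ 12^{38} ≡ 13 (mod 43)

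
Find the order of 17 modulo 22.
Powers of 17 mod 22: 17^1≡17, 17^2≡3, 17^3≡7, 17^4≡9, 17^5≡21, 17^6≡5, 17^7≡19, 17^8≡15, 17^9≡13, 17^10≡1. Order = 10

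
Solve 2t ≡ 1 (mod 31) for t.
2^(-1) ≡ 16 (mod 31). Verification: 2 × 16 = 32 ≡ 1 (mod 31)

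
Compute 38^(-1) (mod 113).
3

Using Extended Euclidean Algorithm:
gcd(38, 113) = 1
Bezout coefficients: 38 × 3 + 113 × -1 = 1
So 38 × 3 ≡ 1 (mod 113)
The inverse is 3 mod 113 = 3
Verification: 38 × 3 = 114 = 1 × 113 + 1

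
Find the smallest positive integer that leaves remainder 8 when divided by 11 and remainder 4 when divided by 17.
M = 11 × 17 = 187. M₁ = 17, y₁ ≡ 2 (mod 11). M₂ = 11, y₂ ≡ 14 (mod 17). r = 8×17×2 + 4×11×14 ≡ 140 (mod 187). The smallest positive such number is 140.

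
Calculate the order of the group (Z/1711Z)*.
1624

Prime factorization: 1711 = 29 × 59
Using the formula φ(n) = n × Π(1 - 1/p) for each prime factor p:
φ(1711) = 1711 × (1 - 1/29) × (1 - 1/59)
φ(1711) = 1624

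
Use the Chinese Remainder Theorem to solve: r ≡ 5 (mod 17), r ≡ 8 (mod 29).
M = 17 × 29 = 493. M₁ = 29, y₁ ≡ 10 (mod 17). M₂ = 17, y₂ ≡ 12 (mod 29). r = 5×29×10 + 8×17×12 ≡ 124 (mod 493)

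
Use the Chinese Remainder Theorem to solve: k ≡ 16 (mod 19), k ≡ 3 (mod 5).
73

Using the Chinese Remainder Theorem:
M = product of moduli = 95
For equation 1: M_1 = 5, 5 ≡ 5 (mod 19), inverse of 5 mod 19 is 4 (check: 5 × 4 = 20 ≡ 1 (mod 19))
For equation 2: M_2 = 19, 19 ≡ 4 (mod 5), inverse of 19 mod 5 is 4 (check: 4 × 4 = 16 ≡ 1 (mod 5))
Combine: k ≡ Σ r_i×M_i×(M_i⁻¹ mod m_i) = 16×5×4 + 3×19×4 = 320 + 228 = 548
548 mod 95 = 73
k ≡ 73 (mod 95)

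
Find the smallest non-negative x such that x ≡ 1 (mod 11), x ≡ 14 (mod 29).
188

Using the Chinese Remainder Theorem:
M = product of moduli = 319
For equation 1: M_1 = 29, 29 ≡ 7 (mod 11), inverse of 29 mod 11 is 8 (check: 7 × 8 = 56 ≡ 1 (mod 11))
For equation 2: M_2 = 11, 11 ≡ 11 (mod 29), inverse of 11 mod 29 is 8 (check: 11 × 8 = 88 ≡ 1 (mod 29))
Combine: x ≡ Σ r_i×M_i×(M_i⁻¹ mod m_i) = 1×29×8 + 14×11×8 = 232 + 1232 = 1464
1464 mod 319 = 188
x ≡ 188 (mod 319)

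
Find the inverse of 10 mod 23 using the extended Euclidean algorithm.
Extended GCD: 10(7) + 23(-3) = 1. So 10^(-1) ≡ 7 ≡ 7 (mod 23). Verify: 10 × 7 = 70 ≡ 1 (mod 23)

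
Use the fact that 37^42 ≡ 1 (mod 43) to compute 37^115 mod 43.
By Fermat: 37^{42} ≡ 1 (mod 43). 115 = 2×42 + 31. So 37^{115} ≡ 37^{31} ≡ 37 (mod 43)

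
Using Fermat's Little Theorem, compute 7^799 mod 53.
By Fermat: 7^{52} ≡ 1 (mod 53). 799 ≡ 19 (mod 52). So 7^{799} ≡ 7^{19} ≡ 11 (mod 53)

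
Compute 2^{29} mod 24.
8

Using successive squaring:
Binary expansion of 29: 11101
Powers of 2 mod 24 (each is the square of the previous):
  2^1 ≡ 2 (mod 24)
  2^2 ≡ 2² = 4 ≡ 4 (mod 24)
  2^4 ≡ 4² = 16 ≡ 16 (mod 24)
  2^8 ≡ 16² = 256 ≡ 16 (mod 24)
  2^16 ≡ 16² = 256 ≡ 16 (mod 24)
29 = 16 + 8 + 4 + 1, so 2^29 = 2^16 × 2^8 × 2^4 × 2^1 ≡ 16 × 16 × 16 × 2 (mod 24)
Multiplying step by step:
  16 × 16 = 256 ≡ 16 (mod 24)
  16 × 16 = 256 ≡ 16 (mod 24)
  16 × 2 = 32 ≡ 8 (mod 24)
Result: 2^29 ≡ 8 (mod 24)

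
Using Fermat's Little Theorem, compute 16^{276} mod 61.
20

By Fermat's Little Theorem, a^(p-1) ≡ 1 (mod p) for prime p and gcd(a, p) = 1
Here p = 61, so 16^60 ≡ 1 (mod 61)
We can reduce the exponent: 276 mod 60 = 36
So 16^276 ≡ 16^36 (mod 61)
Computing: 16^36 mod 61 = 20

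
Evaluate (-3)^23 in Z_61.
Using repeated squaring. (-3) ≡ 58 (mod 61). 23 = 16 + 4 + 2 + 1 (binary 10111). Repeated squaring mod 61: 58^1 ≡ 58; 58^2 ≡ 58² = 3364 ≡ 9; 58^4 ≡ 9² = 81 ≡ 20; 58^8 ≡ 20² = 400 ≡ 34; 58^16 ≡ 34² = 1156 ≡ 58. Multiply: (-3)^23 ≡ 58^16 × 58^4 × 58^2 × 58^1 ≡ 58 × 20 × 9 × 58 (mod 61): 58 × 20 = 1160 ≡ 1; 1 × 9 = 9 ≡ 9; 9 × 58 = 522 ≡ 34. So (-3)^23 ≡ 34 (mod 61).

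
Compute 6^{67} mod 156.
72

Using successive squaring:
Binary expansion of 67: 1000011
Powers of 6 mod 156 (each is the square of the previous):
  6^1 ≡ 6 (mod 156)
  6^2 ≡ 6² = 36 ≡ 36 (mod 156)
  6^4 ≡ 36² = 1296 ≡ 48 (mod 156)
  6^8 ≡ 48² = 2304 ≡ 120 (mod 156)
  6^16 ≡ 120² = 14400 ≡ 48 (mod 156)
  6^32 ≡ 48² = 2304 ≡ 120 (mod 156)
  6^64 ≡ 120² = 14400 ≡ 48 (mod 156)
67 = 64 + 2 + 1, so 6^67 = 6^64 × 6^2 × 6^1 ≡ 48 × 36 × 6 (mod 156)
Multiplying step by step:
  48 × 36 = 1728 ≡ 12 (mod 156)
  12 × 6 = 72 ≡ 72 (mod 156)
Result: 6^67 ≡ 72 (mod 156)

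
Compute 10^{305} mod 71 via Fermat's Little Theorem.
45

By Fermat's Little Theorem, a^(p-1) ≡ 1 (mod p) for prime p and gcd(a, p) = 1
Here p = 71, so 10^70 ≡ 1 (mod 71)
We can reduce the exponent: 305 mod 70 = 25
So 10^305 ≡ 10^25 (mod 71)
Computing: 10^25 mod 71 = 45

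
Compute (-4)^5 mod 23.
(-4) ≡ 19 (mod 23). 5 = 4 + 1 (binary 101). Repeated squaring mod 23: 19^1 ≡ 19; 19^2 ≡ 19² = 361 ≡ 16; 19^4 ≡ 16² = 256 ≡ 3. Multiply: (-4)^5 ≡ 19^4 × 19^1 ≡ 3 × 19 (mod 23): 3 × 19 = 57 ≡ 11. So (-4)^5 ≡ 11 (mod 23).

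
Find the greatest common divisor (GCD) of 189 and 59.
1

Using the Euclidean algorithm:
189 = 3 × 59 + 12
59 = 4 × 12 + 11
12 = 1 × 11 + 1
11 = 11 × 1 + 0

GCD(189, 59) = 1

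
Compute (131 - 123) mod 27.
8

(131 - 123) = 8
8 mod 27 = 8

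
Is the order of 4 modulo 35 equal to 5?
No, the actual order is 6, not 5.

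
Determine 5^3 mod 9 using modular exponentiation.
3 = 2 + 1 (binary 11). Repeated squaring mod 9: 5^1 ≡ 5; 5^2 ≡ 5² = 25 ≡ 7. Multiply: 5^3 = 5^2 × 5^1 ≡ 7 × 5 (mod 9): 7 × 5 = 35 ≡ 8. So 5^3 ≡ 8 (mod 9).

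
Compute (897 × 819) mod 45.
18

(897 × 819) = 734643
734643 mod 45 = 18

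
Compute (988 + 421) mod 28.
9

(988 + 421) = 1409
1409 mod 28 = 9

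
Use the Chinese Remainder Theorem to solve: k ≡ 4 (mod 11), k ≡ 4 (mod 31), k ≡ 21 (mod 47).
7165

Using the Chinese Remainder Theorem:
M = product of moduli = 16027
For equation 1: M_1 = 1457, 1457 ≡ 5 (mod 11), inverse of 1457 mod 11 is 9 (check: 5 × 9 = 45 ≡ 1 (mod 11))
For equation 2: M_2 = 517, 517 ≡ 21 (mod 31), inverse of 517 mod 31 is 3 (check: 21 × 3 = 63 ≡ 1 (mod 31))
For equation 3: M_3 = 341, 341 ≡ 12 (mod 47), inverse of 341 mod 47 is 4 (check: 12 × 4 = 48 ≡ 1 (mod 47))
Combine: k ≡ Σ r_i×M_i×(M_i⁻¹ mod m_i) = 4×1457×9 + 4×517×3 + 21×341×4 = 52452 + 6204 + 28644 = 87300
87300 mod 16027 = 7165
k ≡ 7165 (mod 16027)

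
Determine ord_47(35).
Powers of 35 mod 47: 35^1≡35, 35^2≡3, 35^3≡11, 35^4≡9, 35^5≡33, 35^6≡27, 35^7≡5, 35^8≡34, 35^9≡15, 35^10≡8, 35^11≡45, 35^12≡24, 35^13≡41, 35^14≡25, 35^15≡29, 35^16≡28, 35^17≡40, 35^18≡37, 35^19≡26, 35^20≡17, 35^21≡31, 35^22≡4, 35^23≡46, 35^24≡12, 35^25≡44, 35^26≡36, 35^27≡38, 35^28≡14, 35^29≡20, 35^30≡42, 35^31≡13, 35^32≡32, 35^33≡39, 35^34≡2, 35^35≡23, 35^36≡6, 35^37≡22, 35^38≡18, 35^39≡19, 35^40≡7, 35^41≡10, 35^42≡21, 35^43≡30, 35^44≡16, 35^45≡43, 35^46≡1. Order = 46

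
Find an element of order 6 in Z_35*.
4 has order 6 mod 35 since 4^{6} ≡ 1 (mod 35) and no smaller power works.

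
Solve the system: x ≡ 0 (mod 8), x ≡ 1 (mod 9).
M = 8 × 9 = 72. M₁ = 9, y₁ ≡ 1 (mod 8). M₂ = 8, y₂ ≡ 8 (mod 9). x = 0×9×1 + 1×8×8 ≡ 64 (mod 72)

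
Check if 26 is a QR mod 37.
By Euler's criterion: 26^{18} ≡ 1 (mod 37). Since this equals 1, 26 is a QR.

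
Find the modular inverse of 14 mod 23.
14^(-1) ≡ 5 (mod 23). Verification: 14 × 5 = 70 ≡ 1 (mod 23)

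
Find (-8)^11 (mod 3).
Using Fermat: (-8)^{2} ≡ 1 (mod 3). 11 ≡ 1 (mod 2). So (-8)^{11} ≡ (-8)^{1} ≡ 1 (mod 3)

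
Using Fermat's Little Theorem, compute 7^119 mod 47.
By Fermat: 7^{46} ≡ 1 (mod 47). 119 = 2×46 + 27. So 7^{119} ≡ 7^{27} ≡ 4 (mod 47)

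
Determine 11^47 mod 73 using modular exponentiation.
Using repeated squaring. 47 = 32 + 8 + 4 + 2 + 1 (binary 101111). Repeated squaring mod 73: 11^1 ≡ 11; 11^2 ≡ 11² = 121 ≡ 48; 11^4 ≡ 48² = 2304 ≡ 41; 11^8 ≡ 41² = 1681 ≡ 2; 11^16 ≡ 2² = 4 ≡ 4; 11^32 ≡ 4² = 16 ≡ 16. Multiply: 11^47 = 11^32 × 11^8 × 11^4 × 11^2 × 11^1 ≡ 16 × 2 × 41 × 48 × 11 (mod 73): 16 × 2 = 32 ≡ 32; 32 × 41 = 1312 ≡ 71; 71 × 48 = 3408 ≡ 50; 50 × 11 = 550 ≡ 39. So 11^47 ≡ 39 (mod 73).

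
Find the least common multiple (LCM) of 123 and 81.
3321

First find GCD(123, 81) using the Euclidean algorithm:
123 = 1 × 81 + 42
81 = 1 × 42 + 39
42 = 1 × 39 + 3
39 = 13 × 3 + 0
GCD(123, 81) = 3

LCM formula: LCM(a, b) = (a × b) / GCD(a, b)
LCM(123, 81) = (123 × 81) / 3
LCM(123, 81) = 9963 / 3
LCM(123, 81) = 3321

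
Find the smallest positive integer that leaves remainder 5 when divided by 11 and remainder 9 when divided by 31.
M = 11 × 31 = 341. M₁ = 31, y₁ ≡ 5 (mod 11). M₂ = 11, y₂ ≡ 17 (mod 31). m = 5×31×5 + 9×11×17 ≡ 71 (mod 341). The smallest positive such number is 71.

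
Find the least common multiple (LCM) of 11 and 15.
165

First find GCD(11, 15) using the Euclidean algorithm:
11 = 0 × 15 + 11
15 = 1 × 11 + 4
11 = 2 × 4 + 3
4 = 1 × 3 + 1
3 = 3 × 1 + 0
GCD(11, 15) = 1

LCM formula: LCM(a, b) = (a × b) / GCD(a, b)
LCM(11, 15) = (11 × 15) / 1
LCM(11, 15) = 165 / 1
LCM(11, 15) = 165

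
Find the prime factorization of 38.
2 × 19

Divide by primes starting from smallest:
38 ÷ 2 = 19
19 ÷ 19 = 1

38 = 2 × 19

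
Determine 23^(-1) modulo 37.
23^(-1) ≡ 29 (mod 37). Verification: 23 × 29 = 667 ≡ 1 (mod 37)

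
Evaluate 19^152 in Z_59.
Using Fermat: 19^{58} ≡ 1 (mod 59). 152 ≡ 36 (mod 58). So 19^{152} ≡ 19^{36} ≡ 27 (mod 59)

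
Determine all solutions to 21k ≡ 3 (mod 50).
43

Since gcd(21, 50) = 1 divides 3, a solution exists.
Multiply both sides by the inverse of 21 mod 50:
  21^(-1) mod 50 = 31
  x ≡ 31 × 3 ≡ 93 ≡ 43 (mod 50)
Verification: 21 × 43 = 903 = 18 × 50 + 3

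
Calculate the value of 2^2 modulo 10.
2 = 2 (binary 10). Repeated squaring mod 10: 2^1 ≡ 2; 2^2 ≡ 2² = 4 ≡ 4. So 2^2 ≡ 4 (mod 10).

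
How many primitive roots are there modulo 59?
Number of primitive roots mod 59 = φ(58) = 28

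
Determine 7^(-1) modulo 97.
7^(-1) ≡ 14 (mod 97). Verification: 7 × 14 = 98 ≡ 1 (mod 97)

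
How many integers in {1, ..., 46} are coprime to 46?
22

Prime factorization: 46 = 2 × 23
Using the formula φ(n) = n × Π(1 - 1/p) for each prime factor p:
φ(46) = 46 × (1 - 1/2) × (1 - 1/23)
φ(46) = 22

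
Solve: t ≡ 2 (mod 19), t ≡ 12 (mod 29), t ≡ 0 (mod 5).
M = 19 × 29 × 5 = 2755. M₁ = 145, y₁ ≡ 8 (mod 19). M₂ = 95, y₂ ≡ 11 (mod 29). M₃ = 551, y₃ ≡ 1 (mod 5). t = 2×145×8 + 12×95×11 + 0×551×1 ≡ 1085 (mod 2755)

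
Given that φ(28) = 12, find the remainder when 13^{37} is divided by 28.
By Euler: 13^{12} ≡ 1 (mod 28) since gcd(13, 28) = 1. 37 = 3×12 + 1. So 13^{37} ≡ 13^{1} ≡ 13 (mod 28)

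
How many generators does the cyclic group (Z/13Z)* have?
4

The number of primitive roots modulo p is φ(p-1) = φ(12)
φ(12) = 4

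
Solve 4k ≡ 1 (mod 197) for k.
4^(-1) ≡ 148 (mod 197). Verification: 4 × 148 = 592 ≡ 1 (mod 197)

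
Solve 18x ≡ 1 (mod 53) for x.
18^(-1) ≡ 3 (mod 53). Verification: 18 × 3 = 54 ≡ 1 (mod 53)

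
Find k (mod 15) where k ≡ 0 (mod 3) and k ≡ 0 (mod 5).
M = 3 × 5 = 15. M₁ = 5, y₁ ≡ 2 (mod 3). M₂ = 3, y₂ ≡ 2 (mod 5). k = 0×5×2 + 0×3×2 ≡ 0 (mod 15)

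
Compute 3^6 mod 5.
6 = 4 + 2 (binary 110). Repeated squaring mod 5: 3^1 ≡ 3; 3^2 ≡ 3² = 9 ≡ 4; 3^4 ≡ 4² = 16 ≡ 1. Multiply: 3^6 = 3^4 × 3^2 ≡ 1 × 4 (mod 5): 1 × 4 = 4 ≡ 4. So 3^6 ≡ 4 (mod 5).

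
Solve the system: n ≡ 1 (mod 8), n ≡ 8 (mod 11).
M = 8 × 11 = 88. M₁ = 11, y₁ ≡ 3 (mod 8). M₂ = 8, y₂ ≡ 7 (mod 11). n = 1×11×3 + 8×8×7 ≡ 41 (mod 88)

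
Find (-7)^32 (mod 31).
Using Fermat: (-7)^{30} ≡ 1 (mod 31). 32 ≡ 2 (mod 30). So (-7)^{32} ≡ (-7)^{2} ≡ 18 (mod 31)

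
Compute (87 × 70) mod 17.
4

(87 × 70) = 6090
6090 mod 17 = 4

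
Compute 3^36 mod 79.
Using repeated squaring. 36 = 32 + 4 (binary 100100). Repeated squaring mod 79: 3^1 ≡ 3; 3^2 ≡ 3² = 9 ≡ 9; 3^4 ≡ 9² = 81 ≡ 2; 3^8 ≡ 2² = 4 ≡ 4; 3^16 ≡ 4² = 16 ≡ 16; 3^32 ≡ 16² = 256 ≡ 19. Multiply: 3^36 = 3^32 × 3^4 ≡ 19 × 2 (mod 79): 19 × 2 = 38 ≡ 38. So 3^36 ≡ 38 (mod 79).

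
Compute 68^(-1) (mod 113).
5

Using Extended Euclidean Algorithm:
gcd(68, 113) = 1
Bezout coefficients: 68 × 5 + 113 × -3 = 1
So 68 × 5 ≡ 1 (mod 113)
The inverse is 5 mod 113 = 5
Verification: 68 × 5 = 340 = 3 × 113 + 1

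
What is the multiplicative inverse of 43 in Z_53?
43^(-1) ≡ 37 (mod 53). Verification: 43 × 37 = 1591 ≡ 1 (mod 53)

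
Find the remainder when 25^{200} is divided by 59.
By Fermat: 25^{58} ≡ 1 (mod 59). 200 = 3×58 + 26. So 25^{200} ≡ 25^{26} ≡ 53 (mod 59)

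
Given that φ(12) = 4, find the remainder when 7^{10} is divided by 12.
By Euler: 7^{4} ≡ 1 (mod 12) since gcd(7, 12) = 1. 10 = 2×4 + 2. So 7^{10} ≡ 7^{2} ≡ 1 (mod 12)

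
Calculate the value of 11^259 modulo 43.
Using Fermat: 11^{42} ≡ 1 (mod 43). 259 ≡ 7 (mod 42). So 11^{259} ≡ 11^{7} ≡ 1 (mod 43)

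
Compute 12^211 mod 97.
Using Fermat: 12^{96} ≡ 1 (mod 97). 211 ≡ 19 (mod 96). So 12^{211} ≡ 12^{19} ≡ 79 (mod 97)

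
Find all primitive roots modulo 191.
Primitive roots mod 191: {19, 21, 22, 28, 29, 33, 35, 42, 44, 47, 53, 56, 57, 58, 61, 62, 63, 71, 73, 74, 76, 83, 87, 88, 89, 91, 93, 94, 95, 99, 101, 105, 106, 110, 111, 112, 113, 114, 116, 119, 123, 124, 126, 127, 131, 132, 137, 140, 141, 143, 145, 146, 148, 151, 157, 164, 165, 167, 168, 171, 173, 174, 175, 176, 178, 179, 181, 182, 183, 187, 188, 189}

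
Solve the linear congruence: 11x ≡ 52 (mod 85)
82

Since gcd(11, 85) = 1 divides 52, a solution exists.
Multiply both sides by the inverse of 11 mod 85:
  11^(-1) mod 85 = 31
  x ≡ 31 × 52 ≡ 1612 ≡ 82 (mod 85)
Verification: 11 × 82 = 902 = 10 × 85 + 52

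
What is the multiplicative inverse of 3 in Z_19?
3^(-1) ≡ 13 (mod 19). Verification: 3 × 13 = 39 ≡ 1 (mod 19)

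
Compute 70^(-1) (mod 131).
70^(-1) ≡ 73 (mod 131). Verification: 70 × 73 = 5110 ≡ 1 (mod 131)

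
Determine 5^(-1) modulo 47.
5^(-1) ≡ 19 (mod 47). Verification: 5 × 19 = 95 ≡ 1 (mod 47)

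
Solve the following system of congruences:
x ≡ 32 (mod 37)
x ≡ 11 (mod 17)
402

Using the Chinese Remainder Theorem:
M = product of moduli = 629
For equation 1: M_1 = 17, 17 ≡ 17 (mod 37), inverse of 17 mod 37 is 24 (check: 17 × 24 = 408 ≡ 1 (mod 37))
For equation 2: M_2 = 37, 37 ≡ 3 (mod 17), inverse of 37 mod 17 is 6 (check: 3 × 6 = 18 ≡ 1 (mod 17))
Combine: x ≡ Σ r_i×M_i×(M_i⁻¹ mod m_i) = 32×17×24 + 11×37×6 = 13056 + 2442 = 15498
15498 mod 629 = 402
x ≡ 402 (mod 629)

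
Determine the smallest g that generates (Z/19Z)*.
2

A primitive root g modulo p has order p-1 = 18
Prime divisors of 18: [2, 3]
g is a primitive root iff g^(18/q) ≢ 1 (mod 19) for each prime divisor q
Testing small values:
  g = 2: 2^9 ≡ 18, 2^6 ≡ 7 (mod 19) → none is 1, primitive root!
The smallest primitive root is 2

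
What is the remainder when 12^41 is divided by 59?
Using repeated squaring. 41 = 32 + 8 + 1 (binary 101001). Repeated squaring mod 59: 12^1 ≡ 12; 12^2 ≡ 12² = 144 ≡ 26; 12^4 ≡ 26² = 676 ≡ 27; 12^8 ≡ 27² = 729 ≡ 21; 12^16 ≡ 21² = 441 ≡ 28; 12^32 ≡ 28² = 784 ≡ 17. Multiply: 12^41 = 12^32 × 12^8 × 12^1 ≡ 17 × 21 × 12 (mod 59): 17 × 21 = 357 ≡ 3; 3 × 12 = 36 ≡ 36. So 12^41 ≡ 36 (mod 59).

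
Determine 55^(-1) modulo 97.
55^(-1) ≡ 30 (mod 97). Verification: 55 × 30 = 1650 ≡ 1 (mod 97)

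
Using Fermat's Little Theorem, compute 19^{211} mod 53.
22

By Fermat's Little Theorem, a^(p-1) ≡ 1 (mod p) for prime p and gcd(a, p) = 1
Here p = 53, so 19^52 ≡ 1 (mod 53)
We can reduce the exponent: 211 mod 52 = 3
So 19^211 ≡ 19^3 (mod 53)
Computing: 19^3 mod 53 = 22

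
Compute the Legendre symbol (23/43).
(23/43) = 23^{21} mod 43 = 1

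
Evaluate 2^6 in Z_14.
6 = 4 + 2 (binary 110). Repeated squaring mod 14: 2^1 ≡ 2; 2^2 ≡ 2² = 4 ≡ 4; 2^4 ≡ 4² = 16 ≡ 2. Multiply: 2^6 = 2^4 × 2^2 ≡ 2 × 4 (mod 14): 2 × 4 = 8 ≡ 8. So 2^6 ≡ 8 (mod 14).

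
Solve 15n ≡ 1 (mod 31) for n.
15^(-1) ≡ 29 (mod 31). Verification: 15 × 29 = 435 ≡ 1 (mod 31)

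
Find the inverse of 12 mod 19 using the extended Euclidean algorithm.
Extended GCD: 12(8) + 19(-5) = 1. So 12^(-1) ≡ 8 ≡ 8 (mod 19). Verify: 12 × 8 = 96 ≡ 1 (mod 19)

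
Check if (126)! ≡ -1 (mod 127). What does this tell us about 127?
(126)! mod 127 = 126. Since this equals -1 (mod 127), Wilson confirms 127 is prime.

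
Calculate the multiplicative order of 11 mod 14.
Powers of 11 mod 14: 11^1≡11, 11^2≡9, 11^3≡1. Order = 3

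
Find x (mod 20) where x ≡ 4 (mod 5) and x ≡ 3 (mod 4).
M = 5 × 4 = 20. M₁ = 4, y₁ ≡ 4 (mod 5). M₂ = 5, y₂ ≡ 1 (mod 4). x = 4×4×4 + 3×5×1 ≡ 19 (mod 20)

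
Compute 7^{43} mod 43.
7

Using successive squaring:
Binary expansion of 43: 101011
Powers of 7 mod 43 (each is the square of the previous):
  7^1 ≡ 7 (mod 43)
  7^2 ≡ 7² = 49 ≡ 6 (mod 43)
  7^4 ≡ 6² = 36 ≡ 36 (mod 43)
  7^8 ≡ 36² = 1296 ≡ 6 (mod 43)
  7^16 ≡ 6² = 36 ≡ 36 (mod 43)
  7^32 ≡ 36² = 1296 ≡ 6 (mod 43)
43 = 32 + 8 + 2 + 1, so 7^43 = 7^32 × 7^8 × 7^2 × 7^1 ≡ 6 × 6 × 6 × 7 (mod 43)
Multiplying step by step:
  6 × 6 = 36 ≡ 36 (mod 43)
  36 × 6 = 216 ≡ 1 (mod 43)
  1 × 7 = 7 ≡ 7 (mod 43)
Result: 7^43 ≡ 7 (mod 43)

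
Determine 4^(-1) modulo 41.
4^(-1) ≡ 31 (mod 41). Verification: 4 × 31 = 124 ≡ 1 (mod 41)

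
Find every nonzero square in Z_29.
QRs mod 29: {1, 4, 5, 6, 7, 9, 13, 16, 20, 22, 23, 24, 25, 28}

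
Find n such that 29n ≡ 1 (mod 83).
29^(-1) ≡ 63 (mod 83). Verification: 29 × 63 = 1827 ≡ 1 (mod 83)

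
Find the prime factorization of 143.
11 × 13

Divide by primes starting from smallest:
143 ÷ 11 = 13
13 ÷ 13 = 1

143 = 11 × 13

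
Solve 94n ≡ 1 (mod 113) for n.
107

Using Extended Euclidean Algorithm:
gcd(94, 113) = 1
Bezout coefficients: 94 × -6 + 113 × 5 = 1
So 94 × -6 ≡ 1 (mod 113)
The inverse is -6 mod 113 = 107
Verification: 94 × 107 = 10058 = 89 × 113 + 1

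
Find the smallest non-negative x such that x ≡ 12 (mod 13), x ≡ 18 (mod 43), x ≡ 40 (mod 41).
18121

Using the Chinese Remainder Theorem:
M = product of moduli = 22919
For equation 1: M_1 = 1763, 1763 ≡ 8 (mod 13), inverse of 1763 mod 13 is 5 (check: 8 × 5 = 40 ≡ 1 (mod 13))
For equation 2: M_2 = 533, 533 ≡ 17 (mod 43), inverse of 533 mod 43 is 38 (check: 17 × 38 = 646 ≡ 1 (mod 43))
For equation 3: M_3 = 559, 559 ≡ 26 (mod 41), inverse of 559 mod 41 is 30 (check: 26 × 30 = 780 ≡ 1 (mod 41))
Combine: x ≡ Σ r_i×M_i×(M_i⁻¹ mod m_i) = 12×1763×5 + 18×533×38 + 40×559×30 = 105780 + 364572 + 670800 = 1141152
1141152 mod 22919 = 18121
x ≡ 18121 (mod 22919)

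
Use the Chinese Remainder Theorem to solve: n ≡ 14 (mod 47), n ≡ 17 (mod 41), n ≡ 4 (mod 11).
4855

Using the Chinese Remainder Theorem:
M = product of moduli = 21197
For equation 1: M_1 = 451, 451 ≡ 28 (mod 47), inverse of 451 mod 47 is 42 (check: 28 × 42 = 1176 ≡ 1 (mod 47))
For equation 2: M_2 = 517, 517 ≡ 25 (mod 41), inverse of 517 mod 41 is 23 (check: 25 × 23 = 575 ≡ 1 (mod 41))
For equation 3: M_3 = 1927, 1927 ≡ 2 (mod 11), inverse of 1927 mod 11 is 6 (check: 2 × 6 = 12 ≡ 1 (mod 11))
Combine: n ≡ Σ r_i×M_i×(M_i⁻¹ mod m_i) = 14×451×42 + 17×517×23 + 4×1927×6 = 265188 + 202147 + 46248 = 513583
513583 mod 21197 = 4855
n ≡ 4855 (mod 21197)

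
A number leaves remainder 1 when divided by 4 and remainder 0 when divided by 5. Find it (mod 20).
M = 4 × 5 = 20. M₁ = 5, y₁ ≡ 1 (mod 4). M₂ = 4, y₂ ≡ 4 (mod 5). y = 1×5×1 + 0×4×4 ≡ 5 (mod 20)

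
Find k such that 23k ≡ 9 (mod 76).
7

Since gcd(23, 76) = 1 divides 9, a solution exists.
Multiply both sides by the inverse of 23 mod 76:
  23^(-1) mod 76 = 43
  x ≡ 43 × 9 ≡ 387 ≡ 7 (mod 76)
Verification: 23 × 7 = 161 = 2 × 76 + 9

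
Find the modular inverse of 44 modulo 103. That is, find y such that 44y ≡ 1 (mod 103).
96

Using Extended Euclidean Algorithm:
gcd(44, 103) = 1
Bezout coefficients: 44 × -7 + 103 × 3 = 1
So 44 × -7 ≡ 1 (mod 103)
The inverse is -7 mod 103 = 96
Verification: 44 × 96 = 4224 = 41 × 103 + 1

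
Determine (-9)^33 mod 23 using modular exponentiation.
Using Fermat: (-9)^{22} ≡ 1 (mod 23). 33 ≡ 11 (mod 22). So (-9)^{33} ≡ (-9)^{11} ≡ 22 (mod 23)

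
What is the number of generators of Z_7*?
Number of primitive roots mod 7 = φ(6) = 2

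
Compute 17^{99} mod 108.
53

Using successive squaring:
Binary expansion of 99: 1100011
Powers of 17 mod 108 (each is the square of the previous):
  17^1 ≡ 17 (mod 108)
  17^2 ≡ 17² = 289 ≡ 73 (mod 108)
  17^4 ≡ 73² = 5329 ≡ 37 (mod 108)
  17^8 ≡ 37² = 1369 ≡ 73 (mod 108)
  17^16 ≡ 73² = 5329 ≡ 37 (mod 108)
  17^32 ≡ 37² = 1369 ≡ 73 (mod 108)
  17^64 ≡ 73² = 5329 ≡ 37 (mod 108)
99 = 64 + 32 + 2 + 1, so 17^99 = 17^64 × 17^32 × 17^2 × 17^1 ≡ 37 × 73 × 73 × 17 (mod 108)
Multiplying step by step:
  37 × 73 = 2701 ≡ 1 (mod 108)
  1 × 73 = 73 ≡ 73 (mod 108)
  73 × 17 = 1241 ≡ 53 (mod 108)
Result: 17^99 ≡ 53 (mod 108)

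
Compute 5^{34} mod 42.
37

Using successive squaring:
Binary expansion of 34: 100010
Powers of 5 mod 42 (each is the square of the previous):
  5^1 ≡ 5 (mod 42)
  5^2 ≡ 5² = 25 ≡ 25 (mod 42)
  5^4 ≡ 25² = 625 ≡ 37 (mod 42)
  5^8 ≡ 37² = 1369 ≡ 25 (mod 42)
  5^16 ≡ 25² = 625 ≡ 37 (mod 42)
  5^32 ≡ 37² = 1369 ≡ 25 (mod 42)
34 = 32 + 2, so 5^34 = 5^32 × 5^2 ≡ 25 × 25 (mod 42)
Multiplying step by step:
  25 × 25 = 625 ≡ 37 (mod 42)
Result: 5^34 ≡ 37 (mod 42)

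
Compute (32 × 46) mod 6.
2

(32 × 46) = 1472
1472 mod 6 = 2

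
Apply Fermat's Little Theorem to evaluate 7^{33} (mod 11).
2

By Fermat's Little Theorem, a^(p-1) ≡ 1 (mod p) for prime p and gcd(a, p) = 1
Here p = 11, so 7^10 ≡ 1 (mod 11)
We can reduce the exponent: 33 mod 10 = 3
So 7^33 ≡ 7^3 (mod 11)
Computing: 7^3 mod 11 = 2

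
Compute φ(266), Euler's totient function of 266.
108

Prime factorization: 266 = 2 × 7 × 19
Using the formula φ(n) = n × Π(1 - 1/p) for each prime factor p:
φ(266) = 266 × (1 - 1/2) × (1 - 1/7) × (1 - 1/19)
φ(266) = 108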